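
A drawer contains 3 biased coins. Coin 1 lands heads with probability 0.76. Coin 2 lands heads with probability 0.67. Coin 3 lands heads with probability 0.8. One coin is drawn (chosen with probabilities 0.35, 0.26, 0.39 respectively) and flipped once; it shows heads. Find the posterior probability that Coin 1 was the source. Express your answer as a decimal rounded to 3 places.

Posterior probability ≈ 0.354

Tabulate prior·likelihood by source: [1] prior 0.35, lik 0.76, product 0.2660; [2] prior 0.26, lik 0.67, product 0.1742; [3] prior 0.39, lik 0.8, product 0.3120.
Normalizing constant = 0.75220; the posterior for Coin 1 is its product over the sum, 0.2660/0.75220 = 0.354.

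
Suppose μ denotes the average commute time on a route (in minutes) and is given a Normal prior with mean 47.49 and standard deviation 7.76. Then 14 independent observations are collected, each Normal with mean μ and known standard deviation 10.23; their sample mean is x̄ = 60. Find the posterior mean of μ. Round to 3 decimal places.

Posterior mean ≈ 58.619

Prior precision 1/τ₀² = 1/7.76² = 0.0166064; data precision n/σ² = 14/10.23² = 0.133776.
Posterior precision = 0.0166064 + 0.133776 = 0.150382.
Posterior mean = (0.0166064·47.49 + 0.133776·60) / 0.150382 = 58.619.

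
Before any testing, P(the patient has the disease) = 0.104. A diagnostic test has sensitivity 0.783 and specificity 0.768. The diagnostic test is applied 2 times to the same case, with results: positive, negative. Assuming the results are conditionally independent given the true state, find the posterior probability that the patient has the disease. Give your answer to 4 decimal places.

Posterior P(H) ≈ 0.0997

With H the event that the patient has the disease, the joint likelihood of the observed sequence is P(data|H) = 0.783·0.217 = 0.16991 and P(data|¬H) = 0.232·0.768 = 0.17818.
Bayes: P(H|data) = 0.104·0.16991 / (0.104·0.16991 + 0.896·0.17818) = 0.017671/0.17732 = 0.0997.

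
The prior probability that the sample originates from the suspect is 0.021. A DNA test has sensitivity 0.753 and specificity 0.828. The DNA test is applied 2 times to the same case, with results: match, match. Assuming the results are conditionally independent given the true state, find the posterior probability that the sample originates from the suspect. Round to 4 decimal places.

With H the event that the sample originates from the suspect, the joint likelihood of the observed sequence is P(data|H) = 0.753·0.753 = 0.56701 and P(data|¬H) = 0.172·0.172 = 0.029584.
Bayes: P(H|data) = 0.021·0.56701 / (0.021·0.56701 + 0.979·0.029584) = 0.011907/0.040870 = 0.2913.

Posterior P(H) ≈ 0.2913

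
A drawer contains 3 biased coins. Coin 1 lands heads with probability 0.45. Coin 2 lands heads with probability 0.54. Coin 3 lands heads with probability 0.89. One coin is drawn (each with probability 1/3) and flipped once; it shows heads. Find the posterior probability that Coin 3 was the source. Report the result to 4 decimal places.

Posterior probability ≈ 0.4734

Tabulate prior·likelihood by source: [1] prior 0.333333, lik 0.45, product 0.1500; [2] prior 0.333333, lik 0.54, product 0.1800; [3] prior 0.333333, lik 0.89, product 0.2967.
Normalizing constant = 0.62667; the posterior for Coin 3 is its product over the sum, 0.2967/0.62667 = 0.4734.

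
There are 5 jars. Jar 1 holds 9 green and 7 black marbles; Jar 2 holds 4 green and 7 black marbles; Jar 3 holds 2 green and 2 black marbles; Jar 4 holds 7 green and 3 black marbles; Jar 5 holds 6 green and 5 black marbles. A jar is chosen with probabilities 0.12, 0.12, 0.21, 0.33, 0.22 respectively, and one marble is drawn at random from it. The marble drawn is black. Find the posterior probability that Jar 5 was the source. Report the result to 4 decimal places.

P(black|Jar 1) = 0.4375; P(black|Jar 2) = 0.6364; P(black|Jar 3) = 0.5; P(black|Jar 4) = 0.3; P(black|Jar 5) = 0.4545.
Prior × likelihood for each source: 0.12·0.4375=0.05250, 0.12·0.6364=0.07636, 0.21·0.5=0.1050, 0.33·0.3=0.09900, 0.22·0.4545=0.1000. Summing gives P(black) = 0.43286.
P(Jar 5 | black) = 0.1000 / 0.43286 = 0.2310.

Posterior probability ≈ 0.2310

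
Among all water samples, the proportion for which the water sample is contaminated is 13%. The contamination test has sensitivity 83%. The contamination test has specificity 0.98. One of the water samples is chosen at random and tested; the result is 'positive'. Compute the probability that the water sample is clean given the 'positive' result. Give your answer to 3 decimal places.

Let H be the event that the water sample is contaminated. P(H) = 0.13, so P(¬H) = 0.87. With E the 'positive' result, P(E|H) = 0.83 and P(E|¬H) = 0.02.
P(E) = 0.83·0.13 + 0.02·0.87 = 0.10790 + 0.017400 = 0.12530.
By Bayes' theorem, P(H|E) = 0.10790 / 0.12530 = 0.861. Hence P(¬H|E) = 1 − 0.861 = 0.139.

P(¬H | E) ≈ 0.139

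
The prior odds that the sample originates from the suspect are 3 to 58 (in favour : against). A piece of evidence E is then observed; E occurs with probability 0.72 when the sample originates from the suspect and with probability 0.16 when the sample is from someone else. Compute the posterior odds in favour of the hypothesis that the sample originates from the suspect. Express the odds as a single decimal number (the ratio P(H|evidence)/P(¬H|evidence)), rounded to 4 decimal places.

Posterior odds ≈ 0.2328

Prior odds = 3/58 = 0.051724.
Likelihood ratio for E = 0.72/0.16 = 4.5000.
Posterior odds = prior odds × LR = 0.23276.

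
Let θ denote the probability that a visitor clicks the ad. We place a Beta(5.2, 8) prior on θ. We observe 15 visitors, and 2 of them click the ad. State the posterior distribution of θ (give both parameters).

The binomial likelihood is conjugate to the Beta prior: with 2 successes and 13 failures, the posterior is Beta(5.2+2, 8+13) = Beta(7.2, 21).

Posterior: Beta(7.2, 21)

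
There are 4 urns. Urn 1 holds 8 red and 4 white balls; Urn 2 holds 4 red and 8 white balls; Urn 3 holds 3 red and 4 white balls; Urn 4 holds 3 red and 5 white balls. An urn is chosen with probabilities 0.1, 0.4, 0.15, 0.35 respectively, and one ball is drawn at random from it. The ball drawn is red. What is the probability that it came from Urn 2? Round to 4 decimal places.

Tabulate prior·likelihood by source: [1] prior 0.1, lik 0.6667, product 0.06667; [2] prior 0.4, lik 0.3333, product 0.1333; [3] prior 0.15, lik 0.4286, product 0.06429; [4] prior 0.35, lik 0.375, product 0.1312.
Normalizing constant = 0.39554; the posterior for Urn 2 is its product over the sum, 0.1333/0.39554 = 0.3371.

Posterior probability ≈ 0.3371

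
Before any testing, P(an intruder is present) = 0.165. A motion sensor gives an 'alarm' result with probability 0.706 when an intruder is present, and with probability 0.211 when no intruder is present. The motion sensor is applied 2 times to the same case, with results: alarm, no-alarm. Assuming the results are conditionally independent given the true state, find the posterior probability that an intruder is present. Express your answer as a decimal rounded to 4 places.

With H the event that an intruder is present, the joint likelihood of the observed sequence is P(data|H) = 0.706·0.294 = 0.20756 and P(data|¬H) = 0.211·0.789 = 0.16648.
Bayes: P(H|data) = 0.165·0.20756 / (0.165·0.20756 + 0.835·0.16648) = 0.034248/0.17326 = 0.1977.

Posterior P(H) ≈ 0.1977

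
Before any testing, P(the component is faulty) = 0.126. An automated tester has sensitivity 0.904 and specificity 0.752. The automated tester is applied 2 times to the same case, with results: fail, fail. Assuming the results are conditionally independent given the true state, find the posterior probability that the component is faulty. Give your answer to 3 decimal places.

Posterior P(H) ≈ 0.657

With H the event that the component is faulty, the joint likelihood of the observed sequence is P(data|H) = 0.904·0.904 = 0.81722 and P(data|¬H) = 0.248·0.248 = 0.061504.
Bayes: P(H|data) = 0.126·0.81722 / (0.126·0.81722 + 0.874·0.061504) = 0.10297/0.15672 = 0.6570.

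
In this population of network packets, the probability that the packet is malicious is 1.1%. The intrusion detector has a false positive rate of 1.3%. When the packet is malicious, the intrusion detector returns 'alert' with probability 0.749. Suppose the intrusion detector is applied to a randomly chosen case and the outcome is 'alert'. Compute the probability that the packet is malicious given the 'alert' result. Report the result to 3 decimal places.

Write H for 'the packet is malicious'. Prior odds H:¬H = 0.011/0.989 = 0.011122. For the 'alert' outcome, the likelihood ratio is 0.749/0.013 = 57.615.
Posterior odds = 0.011122 × 57.615 = 0.64082, so P(H|E) = 0.64082/(1+0.64082) = 0.391.

P(H | E) ≈ 0.391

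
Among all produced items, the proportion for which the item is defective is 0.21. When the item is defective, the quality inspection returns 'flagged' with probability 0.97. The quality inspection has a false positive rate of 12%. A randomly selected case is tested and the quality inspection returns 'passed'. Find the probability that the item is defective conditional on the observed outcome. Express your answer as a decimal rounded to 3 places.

Let H be the event that the item is defective. P(H) = 0.21, so P(¬H) = 0.79. With E the 'passed' result, P(E|H) = 0.03 and P(E|¬H) = 0.88.
P(E) = 0.03·0.21 + 0.88·0.79 = 0.0063000 + 0.69520 = 0.70150.
By Bayes' theorem, P(H|E) = 0.0063000 / 0.70150 = 0.009.

P(H | E) ≈ 0.009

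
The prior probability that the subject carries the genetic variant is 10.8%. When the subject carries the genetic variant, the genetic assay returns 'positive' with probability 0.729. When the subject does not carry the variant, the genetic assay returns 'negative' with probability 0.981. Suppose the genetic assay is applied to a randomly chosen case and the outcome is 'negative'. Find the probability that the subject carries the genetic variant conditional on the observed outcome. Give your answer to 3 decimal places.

Write H for 'the subject carries the genetic variant'. Prior odds H:¬H = 0.108/0.892 = 0.12108. For the 'negative' outcome, the likelihood ratio is 0.271/0.981 = 0.27625.
Posterior odds = 0.12108 × 0.27625 = 0.033447, so P(H|E) = 0.033447/(1+0.033447) = 0.032.

P(H | E) ≈ 0.032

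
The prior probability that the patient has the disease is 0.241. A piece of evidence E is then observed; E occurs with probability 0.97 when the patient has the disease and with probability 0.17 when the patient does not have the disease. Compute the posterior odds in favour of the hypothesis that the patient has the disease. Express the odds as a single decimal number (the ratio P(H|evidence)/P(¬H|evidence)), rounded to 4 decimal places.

Prior odds = 0.241/(1−0.241) = 0.31752.
Likelihood ratio for E = 0.97/0.17 = 5.7059.
Posterior odds = prior odds × LR = 1.8117.

Posterior odds ≈ 1.8117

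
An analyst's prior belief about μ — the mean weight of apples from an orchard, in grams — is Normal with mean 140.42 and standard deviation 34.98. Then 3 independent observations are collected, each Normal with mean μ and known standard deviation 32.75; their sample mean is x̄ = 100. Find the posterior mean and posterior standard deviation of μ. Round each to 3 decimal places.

Posterior mean ≈ 109.140; posterior SD ≈ 16.634

With known σ, the Normal prior is conjugate. Weight on the data is w = (n/σ²)/(n/σ² + 1/τ₀²) = 0.00279704/(0.00279704+0.00081726) = 0.77388.
Posterior mean = w·x̄ + (1−w)·μ₀ = 0.77388·100 + 0.22612·140.42 = 109.140. Posterior variance = 1/(0.00279704+0.00081726) = 276.679, so SD = 16.634.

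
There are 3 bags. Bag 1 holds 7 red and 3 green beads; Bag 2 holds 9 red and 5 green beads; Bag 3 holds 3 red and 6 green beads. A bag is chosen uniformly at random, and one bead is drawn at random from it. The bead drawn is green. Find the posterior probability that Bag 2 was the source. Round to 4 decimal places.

Tabulate prior·likelihood by source: [1] prior 0.333333, lik 0.3, product 0.1000; [2] prior 0.333333, lik 0.3571, product 0.1190; [3] prior 0.333333, lik 0.6667, product 0.2222.
Normalizing constant = 0.44127; the posterior for Bag 2 is its product over the sum, 0.1190/0.44127 = 0.2698.

Posterior probability ≈ 0.2698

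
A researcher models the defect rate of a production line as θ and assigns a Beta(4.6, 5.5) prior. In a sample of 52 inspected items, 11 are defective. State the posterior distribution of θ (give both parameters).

Observing 11 successes and 41 failures updates Beta(4.6, 5.5) by adding the success and failure counts to the two shape parameters: α = 4.6+11 = 15.6, β = 5.5+41 = 46.5.

Posterior: Beta(15.6, 46.5)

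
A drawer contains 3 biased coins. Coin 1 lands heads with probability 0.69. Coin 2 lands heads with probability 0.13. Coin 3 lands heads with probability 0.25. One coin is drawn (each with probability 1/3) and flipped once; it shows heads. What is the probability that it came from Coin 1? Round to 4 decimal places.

Tabulate prior·likelihood by source: [1] prior 0.333333, lik 0.69, product 0.2300; [2] prior 0.333333, lik 0.13, product 0.04333; [3] prior 0.333333, lik 0.25, product 0.08333.
Normalizing constant = 0.35667; the posterior for Coin 1 is its product over the sum, 0.2300/0.35667 = 0.6449.

Posterior probability ≈ 0.6449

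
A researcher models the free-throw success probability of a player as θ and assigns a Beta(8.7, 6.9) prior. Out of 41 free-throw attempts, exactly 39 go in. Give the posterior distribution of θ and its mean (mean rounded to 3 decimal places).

Posterior: Beta(47.7, 8.9); mean ≈ 0.843

The binomial likelihood is conjugate to the Beta prior: with 39 successes and 2 failures, the posterior is Beta(8.7+39, 6.9+2) = Beta(47.7, 8.9).
Posterior mean = α/(α+β) = 47.7/56.6 = 0.843.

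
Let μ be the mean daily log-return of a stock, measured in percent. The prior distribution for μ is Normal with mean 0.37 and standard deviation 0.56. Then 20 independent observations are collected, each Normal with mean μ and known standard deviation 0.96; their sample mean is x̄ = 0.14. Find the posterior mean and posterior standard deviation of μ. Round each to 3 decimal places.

With known σ, the Normal prior is conjugate. Weight on the data is w = (n/σ²)/(n/σ² + 1/τ₀²) = 21.7014/(21.7014+3.18878) = 0.87189.
Posterior mean = w·x̄ + (1−w)·μ₀ = 0.87189·0.14 + 0.12811·0.37 = 0.169. Posterior variance = 1/(21.7014+3.18878) = 0.0401765, so SD = 0.200.

Posterior mean ≈ 0.169; posterior SD ≈ 0.200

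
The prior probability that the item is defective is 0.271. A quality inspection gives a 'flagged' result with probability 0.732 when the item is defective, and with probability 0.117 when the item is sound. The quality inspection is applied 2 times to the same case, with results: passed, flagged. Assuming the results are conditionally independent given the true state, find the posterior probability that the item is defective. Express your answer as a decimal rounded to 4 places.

Posterior P(H) ≈ 0.4138

With H the event that the item is defective, the joint likelihood of the observed sequence is P(data|H) = 0.268·0.732 = 0.19618 and P(data|¬H) = 0.883·0.117 = 0.10331.
Bayes: P(H|data) = 0.271·0.19618 / (0.271·0.19618 + 0.729·0.10331) = 0.053164/0.12848 = 0.4138.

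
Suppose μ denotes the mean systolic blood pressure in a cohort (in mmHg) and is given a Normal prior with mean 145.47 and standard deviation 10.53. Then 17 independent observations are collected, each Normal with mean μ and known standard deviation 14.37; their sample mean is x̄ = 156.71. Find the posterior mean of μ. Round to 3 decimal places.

Posterior mean ≈ 155.600

Prior precision 1/τ₀² = 1/10.53² = 0.00901869; data precision n/σ² = 17/14.37² = 0.0823257.
Posterior precision = 0.00901869 + 0.0823257 = 0.0913444.
Posterior mean = (0.00901869·145.47 + 0.0823257·156.71) / 0.0913444 = 155.600.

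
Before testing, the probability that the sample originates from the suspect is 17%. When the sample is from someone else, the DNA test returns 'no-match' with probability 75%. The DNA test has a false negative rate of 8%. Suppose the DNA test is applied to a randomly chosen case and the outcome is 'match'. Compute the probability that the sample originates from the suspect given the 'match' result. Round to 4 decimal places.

Let H be the event that the sample originates from the suspect. P(H) = 0.17, so P(¬H) = 0.83. With E the 'match' result, P(E|H) = 0.92 and P(E|¬H) = 0.25.
P(E) = 0.92·0.17 + 0.25·0.83 = 0.15640 + 0.20750 = 0.36390.
By Bayes' theorem, P(H|E) = 0.15640 / 0.36390 = 0.4298.

P(H | E) ≈ 0.4298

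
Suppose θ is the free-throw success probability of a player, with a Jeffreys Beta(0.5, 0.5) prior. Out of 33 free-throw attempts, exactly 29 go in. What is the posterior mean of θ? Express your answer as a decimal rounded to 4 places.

The binomial likelihood is conjugate to the Beta prior: with 29 successes and 4 failures, the posterior is Beta(0.5+29, 0.5+4) = Beta(29.5, 4.5).
Posterior mean = α/(α+β) = 29.5/34 = 0.8676.

Posterior mean ≈ 0.8676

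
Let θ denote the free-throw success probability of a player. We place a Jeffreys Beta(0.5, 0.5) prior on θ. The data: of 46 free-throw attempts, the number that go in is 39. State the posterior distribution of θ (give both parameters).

Posterior: Beta(39.5, 7.5)

Observing 39 successes and 7 failures updates Beta(0.5, 0.5) by adding the success and failure counts to the two shape parameters: α = 0.5+39 = 39.5, β = 0.5+7 = 7.5.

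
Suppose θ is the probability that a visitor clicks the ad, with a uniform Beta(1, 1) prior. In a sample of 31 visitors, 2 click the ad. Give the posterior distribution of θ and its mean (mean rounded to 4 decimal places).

Observing 2 successes and 29 failures updates Beta(1, 1) by adding the success and failure counts to the two shape parameters: α = 1+2 = 3, β = 1+29 = 30.
E[θ | data] = 3/(3+30) = 0.0909.

Posterior: Beta(3, 30); mean ≈ 0.0909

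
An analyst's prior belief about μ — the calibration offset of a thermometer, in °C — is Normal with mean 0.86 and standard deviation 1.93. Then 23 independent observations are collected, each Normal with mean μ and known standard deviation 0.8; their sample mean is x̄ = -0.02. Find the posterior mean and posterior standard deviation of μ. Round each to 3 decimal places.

Posterior mean ≈ -0.013; posterior SD ≈ 0.166

Prior precision 1/τ₀² = 1/1.93² = 0.268464; data precision n/σ² = 23/0.8² = 35.9375.
Posterior precision = 0.268464 + 35.9375 = 36.2060, giving posterior SD = 1/√36.2060 = 0.166.
Posterior mean = (0.268464·0.86 + 35.9375·-0.02) / 36.2060 = -0.013.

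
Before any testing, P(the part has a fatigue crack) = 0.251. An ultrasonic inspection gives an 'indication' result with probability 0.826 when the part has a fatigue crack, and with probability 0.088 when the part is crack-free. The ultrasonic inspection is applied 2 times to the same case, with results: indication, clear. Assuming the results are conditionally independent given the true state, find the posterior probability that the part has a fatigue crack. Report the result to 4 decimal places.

Posterior P(H) ≈ 0.3750

Let H be the event that the part has a fatigue crack; start with P(H) = 0.251. P('indication'|H) = 0.826, P('indication'|¬H) = 0.088.
Update on result 1 ('indication'): P(H) ← 0.826·0.2510 / (0.826·0.2510 + 0.088·0.7490) = 0.20733/0.27324 = 0.7588.
Update on result 2 ('clear'): P(H) ← 0.174·0.7588 / (0.174·0.7588 + 0.912·0.2412) = 0.13203/0.35202 = 0.3750.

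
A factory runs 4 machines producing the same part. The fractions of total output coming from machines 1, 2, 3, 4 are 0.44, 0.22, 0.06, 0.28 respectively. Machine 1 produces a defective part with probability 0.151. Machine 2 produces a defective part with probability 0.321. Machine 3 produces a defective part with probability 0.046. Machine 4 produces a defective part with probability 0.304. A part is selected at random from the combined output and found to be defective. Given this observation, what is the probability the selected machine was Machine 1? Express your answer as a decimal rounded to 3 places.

Posterior probability ≈ 0.295

P(defective|M1) = 0.151; P(defective|M2) = 0.321; P(defective|M3) = 0.046; P(defective|M4) = 0.304.
Prior × likelihood for each source: 0.44·0.151=0.06644, 0.22·0.321=0.07062, 0.06·0.046=0.002760, 0.28·0.304=0.08512. Summing gives P(defective) = 0.22494.
P(Machine 1 | defective) = 0.06644 / 0.22494 = 0.295.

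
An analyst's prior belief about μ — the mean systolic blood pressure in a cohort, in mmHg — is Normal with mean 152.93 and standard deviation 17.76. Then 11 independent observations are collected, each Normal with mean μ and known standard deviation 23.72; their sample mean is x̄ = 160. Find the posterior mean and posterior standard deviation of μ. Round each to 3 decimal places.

With known σ, the Normal prior is conjugate. Weight on the data is w = (n/σ²)/(n/σ² + 1/τ₀²) = 0.0195507/(0.0195507+0.00317040) = 0.86046.
Posterior mean = w·x̄ + (1−w)·μ₀ = 0.86046·160 + 0.13954·152.93 = 159.013. Posterior variance = 1/(0.0195507+0.00317040) = 44.0119, so SD = 6.634.

Posterior mean ≈ 159.013; posterior SD ≈ 6.634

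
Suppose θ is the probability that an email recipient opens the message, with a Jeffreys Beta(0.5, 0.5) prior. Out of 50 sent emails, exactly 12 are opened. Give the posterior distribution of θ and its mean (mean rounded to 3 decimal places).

Posterior: Beta(12.5, 38.5); mean ≈ 0.245

The binomial likelihood is conjugate to the Beta prior: with 12 successes and 38 failures, the posterior is Beta(0.5+12, 0.5+38) = Beta(12.5, 38.5).
Posterior mean = α/(α+β) = 12.5/51 = 0.245.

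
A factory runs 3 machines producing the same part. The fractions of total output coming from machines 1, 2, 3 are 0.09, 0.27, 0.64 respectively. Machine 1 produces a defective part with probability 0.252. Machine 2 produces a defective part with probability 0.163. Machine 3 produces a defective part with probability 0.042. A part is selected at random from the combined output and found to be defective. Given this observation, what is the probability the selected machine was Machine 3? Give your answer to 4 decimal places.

Posterior probability ≈ 0.2873

Tabulate prior·likelihood by source: [1] prior 0.09, lik 0.252, product 0.02268; [2] prior 0.27, lik 0.163, product 0.04401; [3] prior 0.64, lik 0.042, product 0.02688.
Normalizing constant = 0.093570; the posterior for Machine 3 is its product over the sum, 0.02688/0.093570 = 0.2873.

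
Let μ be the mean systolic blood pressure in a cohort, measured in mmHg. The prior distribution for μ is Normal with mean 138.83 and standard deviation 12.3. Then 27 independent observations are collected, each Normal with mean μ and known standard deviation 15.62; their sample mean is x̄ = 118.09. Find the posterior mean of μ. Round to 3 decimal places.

With known σ, the Normal prior is conjugate. Weight on the data is w = (n/σ²)/(n/σ² + 1/τ₀²) = 0.110663/(0.110663+0.00660982) = 0.94364.
Posterior mean = w·x̄ + (1−w)·μ₀ = 0.94364·118.09 + 0.056363·138.83 = 119.259.

Posterior mean ≈ 119.259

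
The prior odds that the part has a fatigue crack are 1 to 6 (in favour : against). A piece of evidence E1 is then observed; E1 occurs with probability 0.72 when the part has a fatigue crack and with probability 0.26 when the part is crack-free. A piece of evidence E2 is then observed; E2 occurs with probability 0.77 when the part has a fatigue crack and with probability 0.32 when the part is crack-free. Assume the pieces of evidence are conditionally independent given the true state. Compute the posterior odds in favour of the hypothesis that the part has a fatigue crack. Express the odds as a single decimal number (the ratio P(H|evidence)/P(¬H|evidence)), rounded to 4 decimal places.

Posterior odds ≈ 1.1106

Prior odds = 1/6 = 0.16667.
Likelihood ratio for E1 = 0.72/0.26 = 2.7692.
Likelihood ratio for E2 = 0.77/0.32 = 2.4062.
Posterior odds = prior odds × LR₁ × LR₂ = 1.1106.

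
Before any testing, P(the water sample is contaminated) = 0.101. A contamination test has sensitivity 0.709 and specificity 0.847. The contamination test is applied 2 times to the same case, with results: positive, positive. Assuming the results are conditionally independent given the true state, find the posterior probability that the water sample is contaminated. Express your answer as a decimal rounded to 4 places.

With H the event that the water sample is contaminated, the joint likelihood of the observed sequence is P(data|H) = 0.709·0.709 = 0.50268 and P(data|¬H) = 0.153·0.153 = 0.023409.
Bayes: P(H|data) = 0.101·0.50268 / (0.101·0.50268 + 0.899·0.023409) = 0.050771/0.071815 = 0.7070.

Posterior P(H) ≈ 0.7070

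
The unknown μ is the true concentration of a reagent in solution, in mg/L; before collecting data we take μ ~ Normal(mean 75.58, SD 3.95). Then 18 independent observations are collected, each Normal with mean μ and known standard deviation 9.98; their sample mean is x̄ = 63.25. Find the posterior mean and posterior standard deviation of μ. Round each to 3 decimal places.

Posterior mean ≈ 66.478; posterior SD ≈ 2.021

Prior precision 1/τ₀² = 1/3.95² = 0.0640923; data precision n/σ² = 18/9.98² = 0.180722.
Posterior precision = 0.0640923 + 0.180722 = 0.244814, giving posterior SD = 1/√0.244814 = 2.021.
Posterior mean = (0.0640923·75.58 + 0.180722·63.25) / 0.244814 = 66.478.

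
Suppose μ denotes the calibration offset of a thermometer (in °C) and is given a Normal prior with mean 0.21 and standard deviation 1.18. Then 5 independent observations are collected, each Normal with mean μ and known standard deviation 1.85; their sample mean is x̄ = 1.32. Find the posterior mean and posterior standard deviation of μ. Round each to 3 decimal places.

With known σ, the Normal prior is conjugate. Weight on the data is w = (n/σ²)/(n/σ² + 1/τ₀²) = 1.46092/(1.46092+0.718184) = 0.67042.
Posterior mean = w·x̄ + (1−w)·μ₀ = 0.67042·1.32 + 0.32958·0.21 = 0.954. Posterior variance = 1/(1.46092+0.718184) = 0.458904, so SD = 0.677.

Posterior mean ≈ 0.954; posterior SD ≈ 0.677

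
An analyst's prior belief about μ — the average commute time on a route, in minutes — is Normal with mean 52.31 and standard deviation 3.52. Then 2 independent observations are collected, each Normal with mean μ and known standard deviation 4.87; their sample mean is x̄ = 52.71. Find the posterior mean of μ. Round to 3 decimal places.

Posterior mean ≈ 52.514

Prior precision 1/τ₀² = 1/3.52² = 0.0807076; data precision n/σ² = 2/4.87² = 0.0843281.
Posterior precision = 0.0807076 + 0.0843281 = 0.165036.
Posterior mean = (0.0807076·52.31 + 0.0843281·52.71) / 0.165036 = 52.514.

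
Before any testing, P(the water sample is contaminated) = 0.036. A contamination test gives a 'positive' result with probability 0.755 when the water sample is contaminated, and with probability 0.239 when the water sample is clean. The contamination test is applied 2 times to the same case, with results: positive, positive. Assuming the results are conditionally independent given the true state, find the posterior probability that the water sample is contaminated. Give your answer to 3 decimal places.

With H the event that the water sample is contaminated, the joint likelihood of the observed sequence is P(data|H) = 0.755·0.755 = 0.57003 and P(data|¬H) = 0.239·0.239 = 0.057121.
Bayes: P(H|data) = 0.036·0.57003 / (0.036·0.57003 + 0.964·0.057121) = 0.020521/0.075586 = 0.2715.

Posterior P(H) ≈ 0.271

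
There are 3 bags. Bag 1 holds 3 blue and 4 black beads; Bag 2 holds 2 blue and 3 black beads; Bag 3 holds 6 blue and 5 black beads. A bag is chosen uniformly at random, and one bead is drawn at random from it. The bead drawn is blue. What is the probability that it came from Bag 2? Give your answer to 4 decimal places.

Tabulate prior·likelihood by source: [1] prior 0.333333, lik 0.4286, product 0.1429; [2] prior 0.333333, lik 0.4, product 0.1333; [3] prior 0.333333, lik 0.5455, product 0.1818.
Normalizing constant = 0.45801; the posterior for Bag 2 is its product over the sum, 0.1333/0.45801 = 0.2911.

Posterior probability ≈ 0.2911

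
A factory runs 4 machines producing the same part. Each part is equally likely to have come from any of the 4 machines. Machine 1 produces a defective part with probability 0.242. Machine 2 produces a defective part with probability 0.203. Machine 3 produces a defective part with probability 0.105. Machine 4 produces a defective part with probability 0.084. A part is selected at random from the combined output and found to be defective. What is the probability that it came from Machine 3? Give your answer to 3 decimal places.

Posterior probability ≈ 0.166

Tabulate prior·likelihood by source: [1] prior 0.25, lik 0.242, product 0.06050; [2] prior 0.25, lik 0.203, product 0.05075; [3] prior 0.25, lik 0.105, product 0.02625; [4] prior 0.25, lik 0.084, product 0.02100.
Normalizing constant = 0.15850; the posterior for Machine 3 is its product over the sum, 0.02625/0.15850 = 0.166.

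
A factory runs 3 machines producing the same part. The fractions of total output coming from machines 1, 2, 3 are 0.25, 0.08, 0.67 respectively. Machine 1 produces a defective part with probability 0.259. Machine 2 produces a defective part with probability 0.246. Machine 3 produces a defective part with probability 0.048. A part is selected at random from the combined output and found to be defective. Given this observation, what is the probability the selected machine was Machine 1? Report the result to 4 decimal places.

Posterior probability ≈ 0.5554

Tabulate prior·likelihood by source: [1] prior 0.25, lik 0.259, product 0.06475; [2] prior 0.08, lik 0.246, product 0.01968; [3] prior 0.67, lik 0.048, product 0.03216.
Normalizing constant = 0.11659; the posterior for Machine 1 is its product over the sum, 0.06475/0.11659 = 0.5554.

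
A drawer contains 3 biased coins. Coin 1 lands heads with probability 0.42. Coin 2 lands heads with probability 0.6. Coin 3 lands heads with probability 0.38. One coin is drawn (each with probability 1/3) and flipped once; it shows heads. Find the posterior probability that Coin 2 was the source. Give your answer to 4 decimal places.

Posterior probability ≈ 0.4286

Tabulate prior·likelihood by source: [1] prior 0.333333, lik 0.42, product 0.1400; [2] prior 0.333333, lik 0.6, product 0.2000; [3] prior 0.333333, lik 0.38, product 0.1267.
Normalizing constant = 0.46667; the posterior for Coin 2 is its product over the sum, 0.2000/0.46667 = 0.4286.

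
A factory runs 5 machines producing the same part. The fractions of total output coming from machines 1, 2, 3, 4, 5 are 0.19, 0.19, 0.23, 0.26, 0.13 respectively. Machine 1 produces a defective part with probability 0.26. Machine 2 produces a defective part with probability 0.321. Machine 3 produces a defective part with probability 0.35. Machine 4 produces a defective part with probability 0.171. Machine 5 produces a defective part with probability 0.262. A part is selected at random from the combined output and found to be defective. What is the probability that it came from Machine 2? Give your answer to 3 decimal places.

P(defective|M1) = 0.26; P(defective|M2) = 0.321; P(defective|M3) = 0.35; P(defective|M4) = 0.171; P(defective|M5) = 0.262.
Prior × likelihood for each source: 0.19·0.26=0.04940, 0.19·0.321=0.06099, 0.23·0.35=0.08050, 0.26·0.171=0.04446, 0.13·0.262=0.03406. Summing gives P(defective) = 0.26941.
P(Machine 2 | defective) = 0.06099 / 0.26941 = 0.226.

Posterior probability ≈ 0.226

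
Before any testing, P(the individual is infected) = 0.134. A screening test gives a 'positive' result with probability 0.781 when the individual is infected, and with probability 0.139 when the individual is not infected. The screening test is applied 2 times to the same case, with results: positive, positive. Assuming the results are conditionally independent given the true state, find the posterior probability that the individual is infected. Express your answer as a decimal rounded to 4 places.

Posterior P(H) ≈ 0.8301

Let H be the event that the individual is infected; start with P(H) = 0.134. P('positive'|H) = 0.781, P('positive'|¬H) = 0.139.
Update on result 1 ('positive'): P(H) ← 0.781·0.1340 / (0.781·0.1340 + 0.139·0.8660) = 0.10465/0.22503 = 0.4651.
Update on result 2 ('positive'): P(H) ← 0.781·0.4651 / (0.781·0.4651 + 0.139·0.5349) = 0.36322/0.43758 = 0.8301.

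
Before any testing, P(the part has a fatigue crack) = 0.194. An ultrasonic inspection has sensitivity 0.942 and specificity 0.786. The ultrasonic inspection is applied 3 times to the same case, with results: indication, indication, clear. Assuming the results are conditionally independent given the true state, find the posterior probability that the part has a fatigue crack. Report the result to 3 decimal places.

With H the event that the part has a fatigue crack, the joint likelihood of the observed sequence is P(data|H) = 0.942·0.942·0.058 = 0.051467 and P(data|¬H) = 0.214·0.214·0.786 = 0.035996.
Bayes: P(H|data) = 0.194·0.051467 / (0.194·0.051467 + 0.806·0.035996) = 0.0099846/0.038997 = 0.2560.

Posterior P(H) ≈ 0.256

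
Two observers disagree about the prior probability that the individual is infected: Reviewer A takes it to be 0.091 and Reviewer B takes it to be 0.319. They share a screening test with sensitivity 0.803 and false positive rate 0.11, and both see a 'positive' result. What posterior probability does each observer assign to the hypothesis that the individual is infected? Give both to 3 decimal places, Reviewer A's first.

Reviewer A: 0.422; Reviewer B: 0.774

P('+'|H) = 0.803, P('+'|¬H) = 0.11.
Reviewer A: numerator 0.803·0.091 = 0.073073; evidence = 0.073073+0.11·0.909 = 0.17306; posterior = 0.422.
Reviewer B: numerator 0.803·0.319 = 0.25616; evidence = 0.25616+0.11·0.681 = 0.33107; posterior = 0.774.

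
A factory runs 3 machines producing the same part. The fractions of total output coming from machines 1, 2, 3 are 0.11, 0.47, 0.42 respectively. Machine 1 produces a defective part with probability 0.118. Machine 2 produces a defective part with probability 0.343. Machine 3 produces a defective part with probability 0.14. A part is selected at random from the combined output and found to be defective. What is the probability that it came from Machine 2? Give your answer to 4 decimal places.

P(defective|M1) = 0.118; P(defective|M2) = 0.343; P(defective|M3) = 0.14.
Prior × likelihood for each source: 0.11·0.118=0.01298, 0.47·0.343=0.1612, 0.42·0.14=0.05880. Summing gives P(defective) = 0.23299.
P(Machine 2 | defective) = 0.1612 / 0.23299 = 0.6919.

Posterior probability ≈ 0.6919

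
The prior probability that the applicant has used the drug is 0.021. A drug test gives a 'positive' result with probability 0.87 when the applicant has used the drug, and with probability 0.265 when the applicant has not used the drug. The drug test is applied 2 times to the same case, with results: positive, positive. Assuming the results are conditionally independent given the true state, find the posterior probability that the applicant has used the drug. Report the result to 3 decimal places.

Posterior P(H) ≈ 0.188

With H the event that the applicant has used the drug, the joint likelihood of the observed sequence is P(data|H) = 0.87·0.87 = 0.75690 and P(data|¬H) = 0.265·0.265 = 0.070225.
Bayes: P(H|data) = 0.021·0.75690 / (0.021·0.75690 + 0.979·0.070225) = 0.015895/0.084645 = 0.1878.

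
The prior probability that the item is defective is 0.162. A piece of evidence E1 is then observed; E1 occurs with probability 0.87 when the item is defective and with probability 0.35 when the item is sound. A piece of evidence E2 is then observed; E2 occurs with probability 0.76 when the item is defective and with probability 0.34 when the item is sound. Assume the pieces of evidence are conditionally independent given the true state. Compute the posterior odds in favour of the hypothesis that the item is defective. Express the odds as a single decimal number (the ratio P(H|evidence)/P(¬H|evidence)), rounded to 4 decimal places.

Prior odds = 0.162/(1−0.162) = 0.19332. In log-odds, ln(0.19332) = -1.6434.
Add log likelihood ratios: ln(2.4857) + ln(2.2353) = 1.7149.
Posterior log-odds = 0.071511, so posterior odds = exp(0.071511) = 1.0741.

Posterior odds ≈ 1.0741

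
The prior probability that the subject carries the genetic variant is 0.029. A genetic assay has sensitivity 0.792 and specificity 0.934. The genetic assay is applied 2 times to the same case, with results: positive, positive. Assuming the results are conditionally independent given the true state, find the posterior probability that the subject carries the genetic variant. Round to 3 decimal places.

Let H be the event that the subject carries the genetic variant; start with P(H) = 0.029. P('positive'|H) = 0.792, P('positive'|¬H) = 0.066.
Update on result 1 ('positive'): P(H) ← 0.792·0.0290 / (0.792·0.0290 + 0.066·0.9710) = 0.022968/0.087054 = 0.2638.
Update on result 2 ('positive'): P(H) ← 0.792·0.2638 / (0.792·0.2638 + 0.066·0.7362) = 0.20896/0.25755 = 0.8113.

Posterior P(H) ≈ 0.811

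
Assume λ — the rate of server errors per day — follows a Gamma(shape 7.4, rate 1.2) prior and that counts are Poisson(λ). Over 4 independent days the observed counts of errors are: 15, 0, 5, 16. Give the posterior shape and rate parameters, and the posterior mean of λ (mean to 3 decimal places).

Posterior: Gamma(shape=43.4, rate=5.2); mean ≈ 8.346

Total count ∑xᵢ = 36 over n = 4 days.
Gamma is conjugate to the Poisson likelihood: posterior is Gamma(shape = 7.4+36 = 43.4, rate = 1.2+4 = 5.2).
Posterior mean = shape/rate = 43.4/5.2 = 8.346.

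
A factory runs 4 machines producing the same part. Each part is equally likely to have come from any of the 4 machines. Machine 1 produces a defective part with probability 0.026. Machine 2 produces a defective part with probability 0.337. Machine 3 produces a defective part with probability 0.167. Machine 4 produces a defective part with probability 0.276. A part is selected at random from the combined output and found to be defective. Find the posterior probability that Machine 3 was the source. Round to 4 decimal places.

P(defective|M1) = 0.026; P(defective|M2) = 0.337; P(defective|M3) = 0.167; P(defective|M4) = 0.276.
Prior × likelihood for each source: 0.25·0.026=0.006500, 0.25·0.337=0.08425, 0.25·0.167=0.04175, 0.25·0.276=0.06900. Summing gives P(defective) = 0.20150.
P(Machine 3 | defective) = 0.04175 / 0.20150 = 0.2072.

Posterior probability ≈ 0.2072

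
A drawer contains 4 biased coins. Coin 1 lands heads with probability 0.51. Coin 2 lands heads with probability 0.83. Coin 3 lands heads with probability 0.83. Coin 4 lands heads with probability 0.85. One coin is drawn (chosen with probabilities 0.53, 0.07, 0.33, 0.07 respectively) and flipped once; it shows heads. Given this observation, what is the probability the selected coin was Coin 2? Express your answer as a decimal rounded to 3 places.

Posterior probability ≈ 0.088

Tabulate prior·likelihood by source: [1] prior 0.53, lik 0.51, product 0.2703; [2] prior 0.07, lik 0.83, product 0.05810; [3] prior 0.33, lik 0.83, product 0.2739; [4] prior 0.07, lik 0.85, product 0.05950.
Normalizing constant = 0.66180; the posterior for Coin 2 is its product over the sum, 0.05810/0.66180 = 0.088.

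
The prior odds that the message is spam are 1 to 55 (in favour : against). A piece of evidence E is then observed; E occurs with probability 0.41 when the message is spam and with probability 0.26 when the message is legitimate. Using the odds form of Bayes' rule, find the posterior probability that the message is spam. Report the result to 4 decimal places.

Posterior probability ≈ 0.0279

Prior odds = 1/55 = 0.018182. In log-odds, ln(0.018182) = -4.0073.
Add log likelihood ratio: ln(1.5769) = 0.45548.
Posterior log-odds = -3.5519, so posterior odds = exp(-3.5519) = 0.028671. Converting, P(H|E) = 0.028671/1.0287 = 0.0279.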